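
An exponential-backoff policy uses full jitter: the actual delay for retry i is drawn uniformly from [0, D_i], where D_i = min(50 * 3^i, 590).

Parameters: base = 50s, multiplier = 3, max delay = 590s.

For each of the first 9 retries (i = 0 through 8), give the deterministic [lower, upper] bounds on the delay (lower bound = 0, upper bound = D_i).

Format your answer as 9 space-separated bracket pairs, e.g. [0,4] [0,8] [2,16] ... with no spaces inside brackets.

Answer: [0,50] [0,150] [0,450] [0,590] [0,590] [0,590] [0,590] [0,590] [0,590]

Derivation:
Computing bounds per retry:
  i=0: D_i=min(50*3^0,590)=50, bounds=[0,50]
  i=1: D_i=min(50*3^1,590)=150, bounds=[0,150]
  i=2: D_i=min(50*3^2,590)=450, bounds=[0,450]
  i=3: D_i=min(50*3^3,590)=590, bounds=[0,590]
  i=4: D_i=min(50*3^4,590)=590, bounds=[0,590]
  i=5: D_i=min(50*3^5,590)=590, bounds=[0,590]
  i=6: D_i=min(50*3^6,590)=590, bounds=[0,590]
  i=7: D_i=min(50*3^7,590)=590, bounds=[0,590]
  i=8: D_i=min(50*3^8,590)=590, bounds=[0,590]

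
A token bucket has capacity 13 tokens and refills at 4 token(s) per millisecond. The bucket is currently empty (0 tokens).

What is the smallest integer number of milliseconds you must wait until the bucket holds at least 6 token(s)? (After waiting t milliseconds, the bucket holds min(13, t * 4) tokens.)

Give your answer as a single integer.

Answer: 2

Derivation:
Need t * 4 >= 6, so t >= 6/4.
Smallest integer t = ceil(6/4) = 2.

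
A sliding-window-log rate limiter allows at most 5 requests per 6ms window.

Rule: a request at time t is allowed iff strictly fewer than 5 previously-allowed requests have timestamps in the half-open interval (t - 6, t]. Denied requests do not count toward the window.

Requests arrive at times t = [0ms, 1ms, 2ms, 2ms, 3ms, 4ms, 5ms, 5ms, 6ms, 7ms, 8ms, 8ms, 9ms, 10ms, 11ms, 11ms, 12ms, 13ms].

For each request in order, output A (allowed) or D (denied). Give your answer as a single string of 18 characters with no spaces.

Answer: AAAAADDDAAAAADDDAA

Derivation:
Tracking allowed requests in the window:
  req#1 t=0ms: ALLOW
  req#2 t=1ms: ALLOW
  req#3 t=2ms: ALLOW
  req#4 t=2ms: ALLOW
  req#5 t=3ms: ALLOW
  req#6 t=4ms: DENY
  req#7 t=5ms: DENY
  req#8 t=5ms: DENY
  req#9 t=6ms: ALLOW
  req#10 t=7ms: ALLOW
  req#11 t=8ms: ALLOW
  req#12 t=8ms: ALLOW
  req#13 t=9ms: ALLOW
  req#14 t=10ms: DENY
  req#15 t=11ms: DENY
  req#16 t=11ms: DENY
  req#17 t=12ms: ALLOW
  req#18 t=13ms: ALLOW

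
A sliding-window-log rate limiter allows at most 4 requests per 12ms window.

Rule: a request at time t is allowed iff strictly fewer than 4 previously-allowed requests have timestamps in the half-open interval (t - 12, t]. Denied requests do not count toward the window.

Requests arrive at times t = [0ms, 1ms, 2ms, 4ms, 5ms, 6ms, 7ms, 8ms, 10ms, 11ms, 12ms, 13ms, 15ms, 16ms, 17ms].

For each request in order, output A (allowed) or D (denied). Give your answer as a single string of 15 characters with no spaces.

Answer: AAAADDDDDDAAAAD

Derivation:
Tracking allowed requests in the window:
  req#1 t=0ms: ALLOW
  req#2 t=1ms: ALLOW
  req#3 t=2ms: ALLOW
  req#4 t=4ms: ALLOW
  req#5 t=5ms: DENY
  req#6 t=6ms: DENY
  req#7 t=7ms: DENY
  req#8 t=8ms: DENY
  req#9 t=10ms: DENY
  req#10 t=11ms: DENY
  req#11 t=12ms: ALLOW
  req#12 t=13ms: ALLOW
  req#13 t=15ms: ALLOW
  req#14 t=16ms: ALLOW
  req#15 t=17ms: DENY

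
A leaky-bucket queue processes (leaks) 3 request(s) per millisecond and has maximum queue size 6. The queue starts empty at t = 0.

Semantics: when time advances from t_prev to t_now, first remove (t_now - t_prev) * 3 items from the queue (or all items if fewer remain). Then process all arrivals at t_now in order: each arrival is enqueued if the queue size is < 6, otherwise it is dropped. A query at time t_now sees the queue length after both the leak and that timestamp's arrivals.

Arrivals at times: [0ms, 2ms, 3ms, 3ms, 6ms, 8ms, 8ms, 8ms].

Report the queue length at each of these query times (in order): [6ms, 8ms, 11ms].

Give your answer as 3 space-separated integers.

Queue lengths at query times:
  query t=6ms: backlog = 1
  query t=8ms: backlog = 3
  query t=11ms: backlog = 0

Answer: 1 3 0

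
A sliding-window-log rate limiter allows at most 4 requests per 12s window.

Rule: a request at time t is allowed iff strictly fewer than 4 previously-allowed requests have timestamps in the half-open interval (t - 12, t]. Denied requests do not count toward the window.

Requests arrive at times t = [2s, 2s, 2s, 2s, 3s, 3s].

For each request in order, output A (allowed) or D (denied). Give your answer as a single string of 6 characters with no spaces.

Tracking allowed requests in the window:
  req#1 t=2s: ALLOW
  req#2 t=2s: ALLOW
  req#3 t=2s: ALLOW
  req#4 t=2s: ALLOW
  req#5 t=3s: DENY
  req#6 t=3s: DENY

Answer: AAAADD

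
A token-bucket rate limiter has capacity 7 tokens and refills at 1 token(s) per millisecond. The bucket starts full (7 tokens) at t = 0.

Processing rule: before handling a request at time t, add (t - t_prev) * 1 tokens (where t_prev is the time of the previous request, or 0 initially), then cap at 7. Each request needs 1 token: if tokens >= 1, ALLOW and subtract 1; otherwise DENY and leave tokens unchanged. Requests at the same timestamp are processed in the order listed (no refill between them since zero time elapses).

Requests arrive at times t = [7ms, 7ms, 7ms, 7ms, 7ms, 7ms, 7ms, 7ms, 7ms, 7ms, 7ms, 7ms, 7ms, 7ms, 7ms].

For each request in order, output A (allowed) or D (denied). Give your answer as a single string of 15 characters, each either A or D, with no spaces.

Answer: AAAAAAADDDDDDDD

Derivation:
Simulating step by step:
  req#1 t=7ms: ALLOW
  req#2 t=7ms: ALLOW
  req#3 t=7ms: ALLOW
  req#4 t=7ms: ALLOW
  req#5 t=7ms: ALLOW
  req#6 t=7ms: ALLOW
  req#7 t=7ms: ALLOW
  req#8 t=7ms: DENY
  req#9 t=7ms: DENY
  req#10 t=7ms: DENY
  req#11 t=7ms: DENY
  req#12 t=7ms: DENY
  req#13 t=7ms: DENY
  req#14 t=7ms: DENY
  req#15 t=7ms: DENY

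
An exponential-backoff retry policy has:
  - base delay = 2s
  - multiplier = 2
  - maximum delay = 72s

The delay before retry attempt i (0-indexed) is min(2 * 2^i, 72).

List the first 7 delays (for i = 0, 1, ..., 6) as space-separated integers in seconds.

Computing each delay:
  i=0: min(2*2^0, 72) = 2
  i=1: min(2*2^1, 72) = 4
  i=2: min(2*2^2, 72) = 8
  i=3: min(2*2^3, 72) = 16
  i=4: min(2*2^4, 72) = 32
  i=5: min(2*2^5, 72) = 64
  i=6: min(2*2^6, 72) = 72

Answer: 2 4 8 16 32 64 72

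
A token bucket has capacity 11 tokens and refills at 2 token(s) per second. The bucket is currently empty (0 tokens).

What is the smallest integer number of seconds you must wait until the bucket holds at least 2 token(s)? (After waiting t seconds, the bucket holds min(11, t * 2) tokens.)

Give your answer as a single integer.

Need t * 2 >= 2, so t >= 2/2.
Smallest integer t = ceil(2/2) = 1.

Answer: 1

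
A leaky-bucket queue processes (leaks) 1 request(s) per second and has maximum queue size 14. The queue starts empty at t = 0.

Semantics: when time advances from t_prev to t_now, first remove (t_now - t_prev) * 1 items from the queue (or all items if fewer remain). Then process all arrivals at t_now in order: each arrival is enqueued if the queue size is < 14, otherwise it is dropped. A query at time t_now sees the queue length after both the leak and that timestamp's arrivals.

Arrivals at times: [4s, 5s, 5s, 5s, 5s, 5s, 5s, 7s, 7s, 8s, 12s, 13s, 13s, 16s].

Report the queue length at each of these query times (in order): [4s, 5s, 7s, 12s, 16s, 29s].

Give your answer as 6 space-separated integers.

Answer: 1 6 6 3 2 0

Derivation:
Queue lengths at query times:
  query t=4s: backlog = 1
  query t=5s: backlog = 6
  query t=7s: backlog = 6
  query t=12s: backlog = 3
  query t=16s: backlog = 2
  query t=29s: backlog = 0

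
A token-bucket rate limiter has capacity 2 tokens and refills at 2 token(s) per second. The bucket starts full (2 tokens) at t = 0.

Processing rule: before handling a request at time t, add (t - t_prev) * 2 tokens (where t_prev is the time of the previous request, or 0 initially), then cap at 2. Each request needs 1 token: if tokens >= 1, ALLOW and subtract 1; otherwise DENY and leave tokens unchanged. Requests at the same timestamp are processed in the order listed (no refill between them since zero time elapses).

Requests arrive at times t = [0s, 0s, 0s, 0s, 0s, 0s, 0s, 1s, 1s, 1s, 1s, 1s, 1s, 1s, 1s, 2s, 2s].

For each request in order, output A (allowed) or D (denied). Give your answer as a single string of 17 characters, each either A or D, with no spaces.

Answer: AADDDDDAADDDDDDAA

Derivation:
Simulating step by step:
  req#1 t=0s: ALLOW
  req#2 t=0s: ALLOW
  req#3 t=0s: DENY
  req#4 t=0s: DENY
  req#5 t=0s: DENY
  req#6 t=0s: DENY
  req#7 t=0s: DENY
  req#8 t=1s: ALLOW
  req#9 t=1s: ALLOW
  req#10 t=1s: DENY
  req#11 t=1s: DENY
  req#12 t=1s: DENY
  req#13 t=1s: DENY
  req#14 t=1s: DENY
  req#15 t=1s: DENY
  req#16 t=2s: ALLOW
  req#17 t=2s: ALLOW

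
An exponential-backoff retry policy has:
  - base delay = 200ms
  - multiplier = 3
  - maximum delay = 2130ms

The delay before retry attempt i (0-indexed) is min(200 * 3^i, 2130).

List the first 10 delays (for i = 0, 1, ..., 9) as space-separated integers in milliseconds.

Computing each delay:
  i=0: min(200*3^0, 2130) = 200
  i=1: min(200*3^1, 2130) = 600
  i=2: min(200*3^2, 2130) = 1800
  i=3: min(200*3^3, 2130) = 2130
  i=4: min(200*3^4, 2130) = 2130
  i=5: min(200*3^5, 2130) = 2130
  i=6: min(200*3^6, 2130) = 2130
  i=7: min(200*3^7, 2130) = 2130
  i=8: min(200*3^8, 2130) = 2130
  i=9: min(200*3^9, 2130) = 2130

Answer: 200 600 1800 2130 2130 2130 2130 2130 2130 2130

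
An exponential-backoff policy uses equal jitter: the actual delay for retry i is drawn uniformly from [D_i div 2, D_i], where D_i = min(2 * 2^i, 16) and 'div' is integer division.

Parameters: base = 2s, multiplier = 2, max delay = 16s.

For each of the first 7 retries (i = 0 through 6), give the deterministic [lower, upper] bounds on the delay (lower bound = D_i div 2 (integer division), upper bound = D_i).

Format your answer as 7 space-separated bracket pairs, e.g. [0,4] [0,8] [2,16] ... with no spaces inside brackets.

Computing bounds per retry:
  i=0: D_i=min(2*2^0,16)=2, bounds=[1,2]
  i=1: D_i=min(2*2^1,16)=4, bounds=[2,4]
  i=2: D_i=min(2*2^2,16)=8, bounds=[4,8]
  i=3: D_i=min(2*2^3,16)=16, bounds=[8,16]
  i=4: D_i=min(2*2^4,16)=16, bounds=[8,16]
  i=5: D_i=min(2*2^5,16)=16, bounds=[8,16]
  i=6: D_i=min(2*2^6,16)=16, bounds=[8,16]

Answer: [1,2] [2,4] [4,8] [8,16] [8,16] [8,16] [8,16]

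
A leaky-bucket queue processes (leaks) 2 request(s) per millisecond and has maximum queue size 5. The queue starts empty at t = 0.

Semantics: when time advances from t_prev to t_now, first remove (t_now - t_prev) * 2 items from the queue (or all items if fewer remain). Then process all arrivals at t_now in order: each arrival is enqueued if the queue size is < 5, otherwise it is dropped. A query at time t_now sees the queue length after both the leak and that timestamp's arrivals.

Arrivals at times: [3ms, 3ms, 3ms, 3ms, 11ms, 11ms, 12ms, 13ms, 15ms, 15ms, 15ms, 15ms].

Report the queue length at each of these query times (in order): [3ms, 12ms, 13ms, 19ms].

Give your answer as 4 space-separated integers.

Queue lengths at query times:
  query t=3ms: backlog = 4
  query t=12ms: backlog = 1
  query t=13ms: backlog = 1
  query t=19ms: backlog = 0

Answer: 4 1 1 0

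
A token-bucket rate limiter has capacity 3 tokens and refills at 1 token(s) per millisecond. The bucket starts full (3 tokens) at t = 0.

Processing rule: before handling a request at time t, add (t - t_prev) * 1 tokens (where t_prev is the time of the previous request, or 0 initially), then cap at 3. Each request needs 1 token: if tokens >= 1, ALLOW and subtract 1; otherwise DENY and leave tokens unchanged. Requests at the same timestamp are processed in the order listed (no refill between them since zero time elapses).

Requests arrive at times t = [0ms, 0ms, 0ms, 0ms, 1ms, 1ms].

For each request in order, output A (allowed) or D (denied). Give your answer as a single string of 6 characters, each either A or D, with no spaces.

Answer: AAADAD

Derivation:
Simulating step by step:
  req#1 t=0ms: ALLOW
  req#2 t=0ms: ALLOW
  req#3 t=0ms: ALLOW
  req#4 t=0ms: DENY
  req#5 t=1ms: ALLOW
  req#6 t=1ms: DENY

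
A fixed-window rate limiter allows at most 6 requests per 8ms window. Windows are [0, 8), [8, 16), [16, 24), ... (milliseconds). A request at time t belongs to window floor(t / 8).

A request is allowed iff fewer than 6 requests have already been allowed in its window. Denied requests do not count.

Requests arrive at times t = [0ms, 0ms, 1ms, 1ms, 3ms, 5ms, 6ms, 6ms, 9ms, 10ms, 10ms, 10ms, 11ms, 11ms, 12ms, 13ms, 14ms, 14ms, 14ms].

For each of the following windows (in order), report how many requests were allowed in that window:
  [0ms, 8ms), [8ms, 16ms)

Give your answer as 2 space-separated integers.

Answer: 6 6

Derivation:
Processing requests:
  req#1 t=0ms (window 0): ALLOW
  req#2 t=0ms (window 0): ALLOW
  req#3 t=1ms (window 0): ALLOW
  req#4 t=1ms (window 0): ALLOW
  req#5 t=3ms (window 0): ALLOW
  req#6 t=5ms (window 0): ALLOW
  req#7 t=6ms (window 0): DENY
  req#8 t=6ms (window 0): DENY
  req#9 t=9ms (window 1): ALLOW
  req#10 t=10ms (window 1): ALLOW
  req#11 t=10ms (window 1): ALLOW
  req#12 t=10ms (window 1): ALLOW
  req#13 t=11ms (window 1): ALLOW
  req#14 t=11ms (window 1): ALLOW
  req#15 t=12ms (window 1): DENY
  req#16 t=13ms (window 1): DENY
  req#17 t=14ms (window 1): DENY
  req#18 t=14ms (window 1): DENY
  req#19 t=14ms (window 1): DENY

Allowed counts by window: 6 6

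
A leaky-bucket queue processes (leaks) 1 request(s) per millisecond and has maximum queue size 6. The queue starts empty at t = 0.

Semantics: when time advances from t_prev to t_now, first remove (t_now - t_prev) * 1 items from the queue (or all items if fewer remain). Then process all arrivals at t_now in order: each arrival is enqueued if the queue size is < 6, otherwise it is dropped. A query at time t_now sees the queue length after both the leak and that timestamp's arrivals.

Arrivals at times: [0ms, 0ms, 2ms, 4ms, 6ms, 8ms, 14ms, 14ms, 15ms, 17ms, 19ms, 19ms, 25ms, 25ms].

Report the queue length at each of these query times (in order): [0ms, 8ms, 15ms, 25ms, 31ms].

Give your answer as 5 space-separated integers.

Answer: 2 1 2 2 0

Derivation:
Queue lengths at query times:
  query t=0ms: backlog = 2
  query t=8ms: backlog = 1
  query t=15ms: backlog = 2
  query t=25ms: backlog = 2
  query t=31ms: backlog = 0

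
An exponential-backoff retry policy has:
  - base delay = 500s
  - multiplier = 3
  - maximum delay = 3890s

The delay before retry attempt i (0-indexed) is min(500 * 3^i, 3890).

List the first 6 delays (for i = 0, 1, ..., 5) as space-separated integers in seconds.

Computing each delay:
  i=0: min(500*3^0, 3890) = 500
  i=1: min(500*3^1, 3890) = 1500
  i=2: min(500*3^2, 3890) = 3890
  i=3: min(500*3^3, 3890) = 3890
  i=4: min(500*3^4, 3890) = 3890
  i=5: min(500*3^5, 3890) = 3890

Answer: 500 1500 3890 3890 3890 3890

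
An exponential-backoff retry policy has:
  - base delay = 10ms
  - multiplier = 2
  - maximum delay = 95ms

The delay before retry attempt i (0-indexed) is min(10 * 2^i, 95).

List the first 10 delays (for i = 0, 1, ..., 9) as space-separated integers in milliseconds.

Answer: 10 20 40 80 95 95 95 95 95 95

Derivation:
Computing each delay:
  i=0: min(10*2^0, 95) = 10
  i=1: min(10*2^1, 95) = 20
  i=2: min(10*2^2, 95) = 40
  i=3: min(10*2^3, 95) = 80
  i=4: min(10*2^4, 95) = 95
  i=5: min(10*2^5, 95) = 95
  i=6: min(10*2^6, 95) = 95
  i=7: min(10*2^7, 95) = 95
  i=8: min(10*2^8, 95) = 95
  i=9: min(10*2^9, 95) = 95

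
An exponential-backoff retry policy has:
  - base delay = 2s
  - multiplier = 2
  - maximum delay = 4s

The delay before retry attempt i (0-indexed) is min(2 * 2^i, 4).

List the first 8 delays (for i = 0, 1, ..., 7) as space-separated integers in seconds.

Answer: 2 4 4 4 4 4 4 4

Derivation:
Computing each delay:
  i=0: min(2*2^0, 4) = 2
  i=1: min(2*2^1, 4) = 4
  i=2: min(2*2^2, 4) = 4
  i=3: min(2*2^3, 4) = 4
  i=4: min(2*2^4, 4) = 4
  i=5: min(2*2^5, 4) = 4
  i=6: min(2*2^6, 4) = 4
  i=7: min(2*2^7, 4) = 4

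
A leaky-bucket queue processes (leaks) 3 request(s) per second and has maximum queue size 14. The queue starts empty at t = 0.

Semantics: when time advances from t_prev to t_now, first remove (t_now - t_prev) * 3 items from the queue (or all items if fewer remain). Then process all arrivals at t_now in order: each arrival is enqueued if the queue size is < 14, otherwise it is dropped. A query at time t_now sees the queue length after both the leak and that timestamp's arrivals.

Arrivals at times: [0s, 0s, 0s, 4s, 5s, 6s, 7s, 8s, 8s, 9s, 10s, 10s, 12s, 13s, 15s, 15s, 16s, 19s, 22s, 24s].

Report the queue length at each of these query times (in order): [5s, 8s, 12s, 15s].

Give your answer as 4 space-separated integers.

Answer: 1 2 1 2

Derivation:
Queue lengths at query times:
  query t=5s: backlog = 1
  query t=8s: backlog = 2
  query t=12s: backlog = 1
  query t=15s: backlog = 2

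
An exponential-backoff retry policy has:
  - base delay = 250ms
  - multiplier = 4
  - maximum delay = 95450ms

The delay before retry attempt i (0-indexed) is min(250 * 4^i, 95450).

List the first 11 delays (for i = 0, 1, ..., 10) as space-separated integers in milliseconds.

Answer: 250 1000 4000 16000 64000 95450 95450 95450 95450 95450 95450

Derivation:
Computing each delay:
  i=0: min(250*4^0, 95450) = 250
  i=1: min(250*4^1, 95450) = 1000
  i=2: min(250*4^2, 95450) = 4000
  i=3: min(250*4^3, 95450) = 16000
  i=4: min(250*4^4, 95450) = 64000
  i=5: min(250*4^5, 95450) = 95450
  i=6: min(250*4^6, 95450) = 95450
  i=7: min(250*4^7, 95450) = 95450
  i=8: min(250*4^8, 95450) = 95450
  i=9: min(250*4^9, 95450) = 95450
  i=10: min(250*4^10, 95450) = 95450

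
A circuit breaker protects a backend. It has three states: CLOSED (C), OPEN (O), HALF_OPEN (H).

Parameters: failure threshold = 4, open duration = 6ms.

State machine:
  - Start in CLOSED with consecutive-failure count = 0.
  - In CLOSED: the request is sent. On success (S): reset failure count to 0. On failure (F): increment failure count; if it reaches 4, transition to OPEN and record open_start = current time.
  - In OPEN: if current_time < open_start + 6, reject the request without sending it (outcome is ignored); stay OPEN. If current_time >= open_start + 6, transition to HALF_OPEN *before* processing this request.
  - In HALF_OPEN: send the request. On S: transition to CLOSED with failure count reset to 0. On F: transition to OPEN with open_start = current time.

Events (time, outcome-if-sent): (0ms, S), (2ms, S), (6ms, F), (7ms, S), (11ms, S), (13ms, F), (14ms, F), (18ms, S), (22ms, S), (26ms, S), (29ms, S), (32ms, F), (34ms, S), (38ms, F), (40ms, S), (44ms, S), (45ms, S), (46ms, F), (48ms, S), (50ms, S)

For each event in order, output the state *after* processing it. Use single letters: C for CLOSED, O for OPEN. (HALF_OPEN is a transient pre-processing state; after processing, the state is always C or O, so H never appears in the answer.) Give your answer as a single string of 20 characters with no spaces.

State after each event:
  event#1 t=0ms outcome=S: state=CLOSED
  event#2 t=2ms outcome=S: state=CLOSED
  event#3 t=6ms outcome=F: state=CLOSED
  event#4 t=7ms outcome=S: state=CLOSED
  event#5 t=11ms outcome=S: state=CLOSED
  event#6 t=13ms outcome=F: state=CLOSED
  event#7 t=14ms outcome=F: state=CLOSED
  event#8 t=18ms outcome=S: state=CLOSED
  event#9 t=22ms outcome=S: state=CLOSED
  event#10 t=26ms outcome=S: state=CLOSED
  event#11 t=29ms outcome=S: state=CLOSED
  event#12 t=32ms outcome=F: state=CLOSED
  event#13 t=34ms outcome=S: state=CLOSED
  event#14 t=38ms outcome=F: state=CLOSED
  event#15 t=40ms outcome=S: state=CLOSED
  event#16 t=44ms outcome=S: state=CLOSED
  event#17 t=45ms outcome=S: state=CLOSED
  event#18 t=46ms outcome=F: state=CLOSED
  event#19 t=48ms outcome=S: state=CLOSED
  event#20 t=50ms outcome=S: state=CLOSED

Answer: CCCCCCCCCCCCCCCCCCCC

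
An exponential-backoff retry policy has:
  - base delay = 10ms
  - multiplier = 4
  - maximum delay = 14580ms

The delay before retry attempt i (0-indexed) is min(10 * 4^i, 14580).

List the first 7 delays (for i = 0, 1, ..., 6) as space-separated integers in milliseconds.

Computing each delay:
  i=0: min(10*4^0, 14580) = 10
  i=1: min(10*4^1, 14580) = 40
  i=2: min(10*4^2, 14580) = 160
  i=3: min(10*4^3, 14580) = 640
  i=4: min(10*4^4, 14580) = 2560
  i=5: min(10*4^5, 14580) = 10240
  i=6: min(10*4^6, 14580) = 14580

Answer: 10 40 160 640 2560 10240 14580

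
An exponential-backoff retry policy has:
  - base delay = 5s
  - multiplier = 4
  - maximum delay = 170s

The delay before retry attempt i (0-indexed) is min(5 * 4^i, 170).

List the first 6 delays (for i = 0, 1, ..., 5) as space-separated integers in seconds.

Answer: 5 20 80 170 170 170

Derivation:
Computing each delay:
  i=0: min(5*4^0, 170) = 5
  i=1: min(5*4^1, 170) = 20
  i=2: min(5*4^2, 170) = 80
  i=3: min(5*4^3, 170) = 170
  i=4: min(5*4^4, 170) = 170
  i=5: min(5*4^5, 170) = 170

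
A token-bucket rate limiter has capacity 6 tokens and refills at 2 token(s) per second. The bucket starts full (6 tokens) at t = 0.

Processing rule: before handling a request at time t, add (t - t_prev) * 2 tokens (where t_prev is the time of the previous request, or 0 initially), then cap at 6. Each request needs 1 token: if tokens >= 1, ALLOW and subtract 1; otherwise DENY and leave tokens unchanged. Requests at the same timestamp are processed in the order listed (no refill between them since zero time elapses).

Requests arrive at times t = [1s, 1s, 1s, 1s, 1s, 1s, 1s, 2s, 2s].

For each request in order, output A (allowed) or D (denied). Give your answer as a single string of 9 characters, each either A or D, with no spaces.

Simulating step by step:
  req#1 t=1s: ALLOW
  req#2 t=1s: ALLOW
  req#3 t=1s: ALLOW
  req#4 t=1s: ALLOW
  req#5 t=1s: ALLOW
  req#6 t=1s: ALLOW
  req#7 t=1s: DENY
  req#8 t=2s: ALLOW
  req#9 t=2s: ALLOW

Answer: AAAAAADAA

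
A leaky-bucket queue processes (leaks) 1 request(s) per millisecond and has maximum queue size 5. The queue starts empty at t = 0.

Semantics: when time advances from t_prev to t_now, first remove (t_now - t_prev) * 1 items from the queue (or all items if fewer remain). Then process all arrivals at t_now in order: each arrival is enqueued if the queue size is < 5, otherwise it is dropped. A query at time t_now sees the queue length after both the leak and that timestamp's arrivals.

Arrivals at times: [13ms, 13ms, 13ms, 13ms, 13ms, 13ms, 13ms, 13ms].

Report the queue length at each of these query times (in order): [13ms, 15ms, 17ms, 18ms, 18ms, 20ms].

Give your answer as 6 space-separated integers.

Answer: 5 3 1 0 0 0

Derivation:
Queue lengths at query times:
  query t=13ms: backlog = 5
  query t=15ms: backlog = 3
  query t=17ms: backlog = 1
  query t=18ms: backlog = 0
  query t=18ms: backlog = 0
  query t=20ms: backlog = 0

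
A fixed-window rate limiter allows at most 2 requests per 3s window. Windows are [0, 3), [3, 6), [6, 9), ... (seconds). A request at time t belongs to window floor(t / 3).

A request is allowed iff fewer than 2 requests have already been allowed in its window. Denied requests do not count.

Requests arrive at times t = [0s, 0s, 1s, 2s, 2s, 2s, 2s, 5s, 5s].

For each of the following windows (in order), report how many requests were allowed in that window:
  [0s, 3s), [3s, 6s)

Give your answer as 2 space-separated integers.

Processing requests:
  req#1 t=0s (window 0): ALLOW
  req#2 t=0s (window 0): ALLOW
  req#3 t=1s (window 0): DENY
  req#4 t=2s (window 0): DENY
  req#5 t=2s (window 0): DENY
  req#6 t=2s (window 0): DENY
  req#7 t=2s (window 0): DENY
  req#8 t=5s (window 1): ALLOW
  req#9 t=5s (window 1): ALLOW

Allowed counts by window: 2 2

Answer: 2 2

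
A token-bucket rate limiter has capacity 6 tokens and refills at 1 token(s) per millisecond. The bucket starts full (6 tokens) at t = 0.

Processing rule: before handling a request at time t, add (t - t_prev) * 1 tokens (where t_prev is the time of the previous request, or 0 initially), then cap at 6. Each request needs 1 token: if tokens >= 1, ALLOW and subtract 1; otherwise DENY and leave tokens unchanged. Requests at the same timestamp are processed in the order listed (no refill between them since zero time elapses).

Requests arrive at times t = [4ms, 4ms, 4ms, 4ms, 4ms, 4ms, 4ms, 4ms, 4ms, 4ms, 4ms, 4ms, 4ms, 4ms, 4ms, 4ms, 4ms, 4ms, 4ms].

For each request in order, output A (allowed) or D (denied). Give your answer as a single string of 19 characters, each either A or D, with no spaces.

Answer: AAAAAADDDDDDDDDDDDD

Derivation:
Simulating step by step:
  req#1 t=4ms: ALLOW
  req#2 t=4ms: ALLOW
  req#3 t=4ms: ALLOW
  req#4 t=4ms: ALLOW
  req#5 t=4ms: ALLOW
  req#6 t=4ms: ALLOW
  req#7 t=4ms: DENY
  req#8 t=4ms: DENY
  req#9 t=4ms: DENY
  req#10 t=4ms: DENY
  req#11 t=4ms: DENY
  req#12 t=4ms: DENY
  req#13 t=4ms: DENY
  req#14 t=4ms: DENY
  req#15 t=4ms: DENY
  req#16 t=4ms: DENY
  req#17 t=4ms: DENY
  req#18 t=4ms: DENY
  req#19 t=4ms: DENY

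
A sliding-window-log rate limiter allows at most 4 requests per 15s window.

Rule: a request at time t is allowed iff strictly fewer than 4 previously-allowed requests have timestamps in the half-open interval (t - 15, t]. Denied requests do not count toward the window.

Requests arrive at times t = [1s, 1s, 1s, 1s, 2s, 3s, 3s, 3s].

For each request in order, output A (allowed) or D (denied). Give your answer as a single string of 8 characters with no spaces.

Tracking allowed requests in the window:
  req#1 t=1s: ALLOW
  req#2 t=1s: ALLOW
  req#3 t=1s: ALLOW
  req#4 t=1s: ALLOW
  req#5 t=2s: DENY
  req#6 t=3s: DENY
  req#7 t=3s: DENY
  req#8 t=3s: DENY

Answer: AAAADDDD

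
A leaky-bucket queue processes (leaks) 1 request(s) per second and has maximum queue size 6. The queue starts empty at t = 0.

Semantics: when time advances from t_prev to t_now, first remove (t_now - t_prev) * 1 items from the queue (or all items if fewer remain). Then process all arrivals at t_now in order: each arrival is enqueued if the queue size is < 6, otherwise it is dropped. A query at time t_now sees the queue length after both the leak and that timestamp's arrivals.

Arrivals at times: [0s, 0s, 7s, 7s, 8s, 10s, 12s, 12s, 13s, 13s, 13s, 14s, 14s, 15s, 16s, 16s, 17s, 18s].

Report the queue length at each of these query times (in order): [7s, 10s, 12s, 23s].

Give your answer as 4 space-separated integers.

Queue lengths at query times:
  query t=7s: backlog = 2
  query t=10s: backlog = 1
  query t=12s: backlog = 2
  query t=23s: backlog = 1

Answer: 2 1 2 1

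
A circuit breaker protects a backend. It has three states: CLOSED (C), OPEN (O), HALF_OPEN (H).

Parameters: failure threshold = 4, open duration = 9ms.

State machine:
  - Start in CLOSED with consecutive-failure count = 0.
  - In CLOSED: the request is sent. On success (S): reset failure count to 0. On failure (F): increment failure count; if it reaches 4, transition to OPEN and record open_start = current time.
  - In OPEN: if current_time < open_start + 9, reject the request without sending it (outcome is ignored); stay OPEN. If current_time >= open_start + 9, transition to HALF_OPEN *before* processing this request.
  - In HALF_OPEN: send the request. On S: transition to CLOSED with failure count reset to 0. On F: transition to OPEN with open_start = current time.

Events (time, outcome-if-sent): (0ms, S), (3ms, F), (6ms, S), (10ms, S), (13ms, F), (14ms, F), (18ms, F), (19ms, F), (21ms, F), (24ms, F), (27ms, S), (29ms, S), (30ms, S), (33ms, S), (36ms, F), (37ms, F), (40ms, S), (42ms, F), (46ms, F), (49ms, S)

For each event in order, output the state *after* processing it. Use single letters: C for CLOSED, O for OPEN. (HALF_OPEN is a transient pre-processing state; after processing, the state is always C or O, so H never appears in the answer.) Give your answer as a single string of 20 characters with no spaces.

State after each event:
  event#1 t=0ms outcome=S: state=CLOSED
  event#2 t=3ms outcome=F: state=CLOSED
  event#3 t=6ms outcome=S: state=CLOSED
  event#4 t=10ms outcome=S: state=CLOSED
  event#5 t=13ms outcome=F: state=CLOSED
  event#6 t=14ms outcome=F: state=CLOSED
  event#7 t=18ms outcome=F: state=CLOSED
  event#8 t=19ms outcome=F: state=OPEN
  event#9 t=21ms outcome=F: state=OPEN
  event#10 t=24ms outcome=F: state=OPEN
  event#11 t=27ms outcome=S: state=OPEN
  event#12 t=29ms outcome=S: state=CLOSED
  event#13 t=30ms outcome=S: state=CLOSED
  event#14 t=33ms outcome=S: state=CLOSED
  event#15 t=36ms outcome=F: state=CLOSED
  event#16 t=37ms outcome=F: state=CLOSED
  event#17 t=40ms outcome=S: state=CLOSED
  event#18 t=42ms outcome=F: state=CLOSED
  event#19 t=46ms outcome=F: state=CLOSED
  event#20 t=49ms outcome=S: state=CLOSED

Answer: CCCCCCCOOOOCCCCCCCCC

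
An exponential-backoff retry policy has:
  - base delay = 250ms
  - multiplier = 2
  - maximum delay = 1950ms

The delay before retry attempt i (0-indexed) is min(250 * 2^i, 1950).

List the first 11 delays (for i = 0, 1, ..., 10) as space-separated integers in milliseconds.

Answer: 250 500 1000 1950 1950 1950 1950 1950 1950 1950 1950

Derivation:
Computing each delay:
  i=0: min(250*2^0, 1950) = 250
  i=1: min(250*2^1, 1950) = 500
  i=2: min(250*2^2, 1950) = 1000
  i=3: min(250*2^3, 1950) = 1950
  i=4: min(250*2^4, 1950) = 1950
  i=5: min(250*2^5, 1950) = 1950
  i=6: min(250*2^6, 1950) = 1950
  i=7: min(250*2^7, 1950) = 1950
  i=8: min(250*2^8, 1950) = 1950
  i=9: min(250*2^9, 1950) = 1950
  i=10: min(250*2^10, 1950) = 1950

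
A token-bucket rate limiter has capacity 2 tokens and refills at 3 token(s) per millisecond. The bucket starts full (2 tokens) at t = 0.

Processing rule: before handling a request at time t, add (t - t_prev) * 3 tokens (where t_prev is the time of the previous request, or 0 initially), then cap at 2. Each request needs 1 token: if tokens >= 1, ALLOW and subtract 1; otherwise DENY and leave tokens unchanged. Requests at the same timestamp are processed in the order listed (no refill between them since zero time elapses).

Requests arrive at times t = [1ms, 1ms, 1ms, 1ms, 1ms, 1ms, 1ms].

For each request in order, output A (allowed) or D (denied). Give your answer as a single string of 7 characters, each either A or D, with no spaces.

Answer: AADDDDD

Derivation:
Simulating step by step:
  req#1 t=1ms: ALLOW
  req#2 t=1ms: ALLOW
  req#3 t=1ms: DENY
  req#4 t=1ms: DENY
  req#5 t=1ms: DENY
  req#6 t=1ms: DENY
  req#7 t=1ms: DENY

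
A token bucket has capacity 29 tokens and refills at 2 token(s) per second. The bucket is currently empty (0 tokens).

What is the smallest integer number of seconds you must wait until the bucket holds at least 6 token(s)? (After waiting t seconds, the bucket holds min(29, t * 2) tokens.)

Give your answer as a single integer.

Answer: 3

Derivation:
Need t * 2 >= 6, so t >= 6/2.
Smallest integer t = ceil(6/2) = 3.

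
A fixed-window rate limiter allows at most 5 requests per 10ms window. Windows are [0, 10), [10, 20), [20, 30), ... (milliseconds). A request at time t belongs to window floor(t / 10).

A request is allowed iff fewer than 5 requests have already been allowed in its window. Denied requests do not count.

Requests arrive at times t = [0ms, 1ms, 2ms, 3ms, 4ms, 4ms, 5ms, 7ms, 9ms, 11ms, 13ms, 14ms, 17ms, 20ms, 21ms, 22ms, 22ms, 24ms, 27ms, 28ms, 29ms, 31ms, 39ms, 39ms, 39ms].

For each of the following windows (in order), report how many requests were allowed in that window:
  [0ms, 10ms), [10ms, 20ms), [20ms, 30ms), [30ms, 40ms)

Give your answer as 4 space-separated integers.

Processing requests:
  req#1 t=0ms (window 0): ALLOW
  req#2 t=1ms (window 0): ALLOW
  req#3 t=2ms (window 0): ALLOW
  req#4 t=3ms (window 0): ALLOW
  req#5 t=4ms (window 0): ALLOW
  req#6 t=4ms (window 0): DENY
  req#7 t=5ms (window 0): DENY
  req#8 t=7ms (window 0): DENY
  req#9 t=9ms (window 0): DENY
  req#10 t=11ms (window 1): ALLOW
  req#11 t=13ms (window 1): ALLOW
  req#12 t=14ms (window 1): ALLOW
  req#13 t=17ms (window 1): ALLOW
  req#14 t=20ms (window 2): ALLOW
  req#15 t=21ms (window 2): ALLOW
  req#16 t=22ms (window 2): ALLOW
  req#17 t=22ms (window 2): ALLOW
  req#18 t=24ms (window 2): ALLOW
  req#19 t=27ms (window 2): DENY
  req#20 t=28ms (window 2): DENY
  req#21 t=29ms (window 2): DENY
  req#22 t=31ms (window 3): ALLOW
  req#23 t=39ms (window 3): ALLOW
  req#24 t=39ms (window 3): ALLOW
  req#25 t=39ms (window 3): ALLOW

Allowed counts by window: 5 4 5 4

Answer: 5 4 5 4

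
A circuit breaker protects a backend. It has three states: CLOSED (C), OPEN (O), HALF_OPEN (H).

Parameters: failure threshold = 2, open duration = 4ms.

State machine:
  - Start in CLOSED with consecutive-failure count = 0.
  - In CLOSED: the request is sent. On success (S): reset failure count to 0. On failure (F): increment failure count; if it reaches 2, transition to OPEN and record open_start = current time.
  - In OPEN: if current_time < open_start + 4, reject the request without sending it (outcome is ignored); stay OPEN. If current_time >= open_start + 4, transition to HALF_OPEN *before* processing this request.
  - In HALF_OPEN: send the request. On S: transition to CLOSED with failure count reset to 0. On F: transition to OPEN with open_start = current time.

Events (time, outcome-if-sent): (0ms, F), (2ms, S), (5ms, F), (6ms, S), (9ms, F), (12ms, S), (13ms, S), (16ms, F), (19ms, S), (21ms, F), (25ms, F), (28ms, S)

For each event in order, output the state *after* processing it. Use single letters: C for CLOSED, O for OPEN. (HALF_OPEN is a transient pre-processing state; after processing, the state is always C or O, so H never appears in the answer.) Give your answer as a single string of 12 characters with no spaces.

Answer: CCCCCCCCCCOO

Derivation:
State after each event:
  event#1 t=0ms outcome=F: state=CLOSED
  event#2 t=2ms outcome=S: state=CLOSED
  event#3 t=5ms outcome=F: state=CLOSED
  event#4 t=6ms outcome=S: state=CLOSED
  event#5 t=9ms outcome=F: state=CLOSED
  event#6 t=12ms outcome=S: state=CLOSED
  event#7 t=13ms outcome=S: state=CLOSED
  event#8 t=16ms outcome=F: state=CLOSED
  event#9 t=19ms outcome=S: state=CLOSED
  event#10 t=21ms outcome=F: state=CLOSED
  event#11 t=25ms outcome=F: state=OPEN
  event#12 t=28ms outcome=S: state=OPEN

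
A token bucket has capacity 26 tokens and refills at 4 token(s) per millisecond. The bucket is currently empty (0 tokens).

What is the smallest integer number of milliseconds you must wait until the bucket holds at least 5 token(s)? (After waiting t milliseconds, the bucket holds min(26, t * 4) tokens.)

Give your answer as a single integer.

Answer: 2

Derivation:
Need t * 4 >= 5, so t >= 5/4.
Smallest integer t = ceil(5/4) = 2.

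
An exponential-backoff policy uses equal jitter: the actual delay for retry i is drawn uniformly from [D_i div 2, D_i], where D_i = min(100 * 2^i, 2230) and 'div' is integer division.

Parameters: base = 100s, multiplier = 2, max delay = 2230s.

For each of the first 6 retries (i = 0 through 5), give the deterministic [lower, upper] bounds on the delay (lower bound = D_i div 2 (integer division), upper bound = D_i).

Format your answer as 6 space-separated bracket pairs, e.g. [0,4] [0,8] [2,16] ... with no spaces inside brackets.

Answer: [50,100] [100,200] [200,400] [400,800] [800,1600] [1115,2230]

Derivation:
Computing bounds per retry:
  i=0: D_i=min(100*2^0,2230)=100, bounds=[50,100]
  i=1: D_i=min(100*2^1,2230)=200, bounds=[100,200]
  i=2: D_i=min(100*2^2,2230)=400, bounds=[200,400]
  i=3: D_i=min(100*2^3,2230)=800, bounds=[400,800]
  i=4: D_i=min(100*2^4,2230)=1600, bounds=[800,1600]
  i=5: D_i=min(100*2^5,2230)=2230, bounds=[1115,2230]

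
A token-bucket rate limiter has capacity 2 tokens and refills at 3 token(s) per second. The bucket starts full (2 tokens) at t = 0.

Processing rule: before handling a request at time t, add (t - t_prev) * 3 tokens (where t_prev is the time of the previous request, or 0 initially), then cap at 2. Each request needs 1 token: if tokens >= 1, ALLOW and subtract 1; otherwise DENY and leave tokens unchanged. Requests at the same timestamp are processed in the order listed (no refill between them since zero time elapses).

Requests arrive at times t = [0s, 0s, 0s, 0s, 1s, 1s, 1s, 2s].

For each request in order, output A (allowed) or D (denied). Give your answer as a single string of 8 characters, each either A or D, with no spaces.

Answer: AADDAADA

Derivation:
Simulating step by step:
  req#1 t=0s: ALLOW
  req#2 t=0s: ALLOW
  req#3 t=0s: DENY
  req#4 t=0s: DENY
  req#5 t=1s: ALLOW
  req#6 t=1s: ALLOW
  req#7 t=1s: DENY
  req#8 t=2s: ALLOW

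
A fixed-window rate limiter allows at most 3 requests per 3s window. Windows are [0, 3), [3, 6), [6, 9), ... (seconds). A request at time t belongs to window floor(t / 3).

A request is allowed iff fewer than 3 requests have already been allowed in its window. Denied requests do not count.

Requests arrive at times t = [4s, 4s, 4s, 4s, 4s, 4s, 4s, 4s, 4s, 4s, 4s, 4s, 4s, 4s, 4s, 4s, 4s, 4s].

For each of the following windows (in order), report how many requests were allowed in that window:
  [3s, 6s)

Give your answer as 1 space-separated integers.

Processing requests:
  req#1 t=4s (window 1): ALLOW
  req#2 t=4s (window 1): ALLOW
  req#3 t=4s (window 1): ALLOW
  req#4 t=4s (window 1): DENY
  req#5 t=4s (window 1): DENY
  req#6 t=4s (window 1): DENY
  req#7 t=4s (window 1): DENY
  req#8 t=4s (window 1): DENY
  req#9 t=4s (window 1): DENY
  req#10 t=4s (window 1): DENY
  req#11 t=4s (window 1): DENY
  req#12 t=4s (window 1): DENY
  req#13 t=4s (window 1): DENY
  req#14 t=4s (window 1): DENY
  req#15 t=4s (window 1): DENY
  req#16 t=4s (window 1): DENY
  req#17 t=4s (window 1): DENY
  req#18 t=4s (window 1): DENY

Allowed counts by window: 3

Answer: 3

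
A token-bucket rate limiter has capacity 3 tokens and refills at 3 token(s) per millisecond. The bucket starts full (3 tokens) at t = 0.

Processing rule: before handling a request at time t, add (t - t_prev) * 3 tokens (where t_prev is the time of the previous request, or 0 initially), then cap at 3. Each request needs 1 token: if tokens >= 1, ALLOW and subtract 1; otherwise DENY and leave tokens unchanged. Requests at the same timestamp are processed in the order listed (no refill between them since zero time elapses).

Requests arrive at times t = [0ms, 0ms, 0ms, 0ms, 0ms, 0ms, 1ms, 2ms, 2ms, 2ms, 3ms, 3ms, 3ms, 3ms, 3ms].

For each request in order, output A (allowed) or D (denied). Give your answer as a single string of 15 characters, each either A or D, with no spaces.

Simulating step by step:
  req#1 t=0ms: ALLOW
  req#2 t=0ms: ALLOW
  req#3 t=0ms: ALLOW
  req#4 t=0ms: DENY
  req#5 t=0ms: DENY
  req#6 t=0ms: DENY
  req#7 t=1ms: ALLOW
  req#8 t=2ms: ALLOW
  req#9 t=2ms: ALLOW
  req#10 t=2ms: ALLOW
  req#11 t=3ms: ALLOW
  req#12 t=3ms: ALLOW
  req#13 t=3ms: ALLOW
  req#14 t=3ms: DENY
  req#15 t=3ms: DENY

Answer: AAADDDAAAAAAADD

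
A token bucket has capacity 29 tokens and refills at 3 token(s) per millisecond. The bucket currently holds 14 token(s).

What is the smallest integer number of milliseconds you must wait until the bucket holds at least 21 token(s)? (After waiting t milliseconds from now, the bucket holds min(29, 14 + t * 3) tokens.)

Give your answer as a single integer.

Answer: 3

Derivation:
Need 14 + t * 3 >= 21, so t >= 7/3.
Smallest integer t = ceil(7/3) = 3.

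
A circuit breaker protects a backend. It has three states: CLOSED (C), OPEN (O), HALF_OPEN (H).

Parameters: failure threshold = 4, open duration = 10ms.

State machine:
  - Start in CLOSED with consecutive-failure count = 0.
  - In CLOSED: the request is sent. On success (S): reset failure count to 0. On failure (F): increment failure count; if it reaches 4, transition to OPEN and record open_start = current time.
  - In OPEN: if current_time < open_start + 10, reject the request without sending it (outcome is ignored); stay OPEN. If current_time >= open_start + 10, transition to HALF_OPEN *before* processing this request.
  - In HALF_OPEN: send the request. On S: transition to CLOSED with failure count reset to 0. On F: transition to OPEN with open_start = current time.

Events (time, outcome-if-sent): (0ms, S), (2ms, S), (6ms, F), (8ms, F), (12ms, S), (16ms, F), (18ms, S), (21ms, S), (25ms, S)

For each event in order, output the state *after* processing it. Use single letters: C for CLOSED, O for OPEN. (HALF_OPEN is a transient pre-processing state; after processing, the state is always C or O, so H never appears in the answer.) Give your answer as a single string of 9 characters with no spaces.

Answer: CCCCCCCCC

Derivation:
State after each event:
  event#1 t=0ms outcome=S: state=CLOSED
  event#2 t=2ms outcome=S: state=CLOSED
  event#3 t=6ms outcome=F: state=CLOSED
  event#4 t=8ms outcome=F: state=CLOSED
  event#5 t=12ms outcome=S: state=CLOSED
  event#6 t=16ms outcome=F: state=CLOSED
  event#7 t=18ms outcome=S: state=CLOSED
  event#8 t=21ms outcome=S: state=CLOSED
  event#9 t=25ms outcome=S: state=CLOSED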